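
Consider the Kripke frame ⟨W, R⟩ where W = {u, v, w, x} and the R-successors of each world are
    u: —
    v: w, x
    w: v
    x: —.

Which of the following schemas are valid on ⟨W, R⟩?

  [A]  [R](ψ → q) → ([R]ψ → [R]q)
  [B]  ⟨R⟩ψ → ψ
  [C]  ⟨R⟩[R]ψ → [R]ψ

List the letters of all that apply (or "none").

A

R is not euclidean: v R w and v R x but not w R x.
R is not a subset of the identity: v R w with v ≠ w.
(A) [R](ψ → q) → ([R]ψ → [R]q) is axiom K, valid on every Kripke frame — valid.
(B) ⟨R⟩ψ → ψ is the converse of T; it holds exactly when R ⊆ identity. Here R ⊄ identity — not valid.
(C) the dual of axiom 5: valid iff R is euclidean. R is not euclidean — not valid.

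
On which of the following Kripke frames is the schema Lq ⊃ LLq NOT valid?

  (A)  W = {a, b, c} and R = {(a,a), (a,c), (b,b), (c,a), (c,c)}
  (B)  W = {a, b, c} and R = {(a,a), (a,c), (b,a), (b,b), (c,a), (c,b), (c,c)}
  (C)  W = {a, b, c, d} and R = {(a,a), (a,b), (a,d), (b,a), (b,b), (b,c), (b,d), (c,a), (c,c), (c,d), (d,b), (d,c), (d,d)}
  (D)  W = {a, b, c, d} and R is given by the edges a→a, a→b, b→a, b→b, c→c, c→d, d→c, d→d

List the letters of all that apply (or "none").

The schema Lq ⊃ LLq is axiom 4; it is valid on a frame iff R is transitive.
(A) R is transitive (R is closed under composition), so the schema is valid here.
(B) R is not transitive (a R c and c R b but not a R b), so the schema fails here.
(C) R is not transitive (a R b and b R c but not a R c), so the schema fails here.
(D) R is transitive (R is closed under composition), so the schema is valid here.

B, C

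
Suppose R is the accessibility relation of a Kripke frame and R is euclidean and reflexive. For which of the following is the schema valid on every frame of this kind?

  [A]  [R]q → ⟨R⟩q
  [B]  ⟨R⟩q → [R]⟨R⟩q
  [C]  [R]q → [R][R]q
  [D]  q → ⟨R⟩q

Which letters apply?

A, B, C, D

A reflexive euclidean relation is also symmetric (from wRw and wRv the euclidean condition gives vRw) and hence transitive; it is an equivalence relation.
(A) [R]q → ⟨R⟩q (axiom D) characterises the serial frames. Every such R is serial — valid.
(B) axiom 5: valid iff R is euclidean. Every such R is euclidean — valid.
(C) [R]q → [R][R]q is axiom 4; it is valid on a frame exactly when R is transitive. Every such R is transitive, so valid.
(D) q → ⟨R⟩q (the dual of axiom T) characterises the reflexive frames. Every such R is reflexive — valid.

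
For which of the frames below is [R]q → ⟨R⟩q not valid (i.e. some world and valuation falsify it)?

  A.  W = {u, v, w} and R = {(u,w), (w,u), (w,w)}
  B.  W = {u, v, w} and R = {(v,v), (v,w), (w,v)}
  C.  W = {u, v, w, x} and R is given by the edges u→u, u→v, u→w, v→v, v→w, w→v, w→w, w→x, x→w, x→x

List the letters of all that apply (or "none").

A, B

The schema [R]q → ⟨R⟩q is axiom D; it is valid on a frame iff R is serial.
(A) R is not serial (v has no R-successor), so the schema fails here.
(B) R is not serial (u has no R-successor), so the schema fails here.
(C) R is serial (every world has an R-successor), so the schema is valid here.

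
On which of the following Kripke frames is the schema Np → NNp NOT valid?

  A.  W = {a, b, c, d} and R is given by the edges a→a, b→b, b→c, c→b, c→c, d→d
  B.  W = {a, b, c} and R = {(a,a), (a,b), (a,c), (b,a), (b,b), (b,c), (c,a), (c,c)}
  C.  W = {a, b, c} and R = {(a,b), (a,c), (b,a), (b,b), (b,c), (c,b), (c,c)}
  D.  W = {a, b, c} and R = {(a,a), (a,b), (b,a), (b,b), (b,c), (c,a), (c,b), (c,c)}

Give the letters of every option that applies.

B, C, D

The schema Np → NNp is axiom 4; it is valid on a frame iff R is transitive.
(A) R is transitive (R is closed under composition), so the schema is valid here.
(B) R is not transitive (c R a and a R b but not c R b), so the schema fails here.
(C) R is not transitive (a R b and b R a but not a R a), so the schema fails here.
(D) R is not transitive (a R b and b R c but not a R c), so the schema fails here.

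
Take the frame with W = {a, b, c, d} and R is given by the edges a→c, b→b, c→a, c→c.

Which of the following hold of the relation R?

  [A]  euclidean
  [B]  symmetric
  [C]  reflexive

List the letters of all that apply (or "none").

(A) not euclidean: c R a and c R a but not a R a.
(B) symmetric: every R-edge is matched by its reverse.
(C) not reflexive: not a R a.

B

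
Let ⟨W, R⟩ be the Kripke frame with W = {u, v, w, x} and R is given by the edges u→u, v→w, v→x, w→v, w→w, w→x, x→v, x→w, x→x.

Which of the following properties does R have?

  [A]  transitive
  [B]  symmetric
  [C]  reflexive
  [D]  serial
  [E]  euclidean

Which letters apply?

B, D

(A) not transitive: v R w and w R v but not v R v.
(B) symmetric: every R-edge is matched by its reverse.
(C) not reflexive: not v R v.
(D) serial: every world has an R-successor.
(E) not euclidean: w R v and w R v but not v R v.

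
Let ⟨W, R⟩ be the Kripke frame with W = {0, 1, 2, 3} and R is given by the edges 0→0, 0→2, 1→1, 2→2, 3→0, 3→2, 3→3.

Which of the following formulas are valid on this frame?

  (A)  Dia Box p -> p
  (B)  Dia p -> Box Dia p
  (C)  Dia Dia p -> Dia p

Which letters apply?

R is not symmetric: 0 R 2 but not 2 R 0.
R is transitive: R is closed under composition.
R is not euclidean: 0 R 2 and 0 R 0 but not 2 R 0.
(A) Dia Box p -> p (the dual of axiom B) characterises the symmetric frames. R is not symmetric — not valid.
(B) Dia p -> Box Dia p is axiom 5; it is valid on a frame exactly when R is euclidean. R is not euclidean, so not valid.
(C) Dia Dia p -> Dia p (the dual of axiom 4) characterises the transitive frames. R is transitive — valid.

C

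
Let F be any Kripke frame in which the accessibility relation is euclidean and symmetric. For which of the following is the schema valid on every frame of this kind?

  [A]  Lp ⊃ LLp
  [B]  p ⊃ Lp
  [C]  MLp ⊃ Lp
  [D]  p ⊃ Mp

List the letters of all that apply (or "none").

A, C

A symmetric euclidean relation is transitive (uRv and vRw give vRu by symmetry, then uRw by the euclidean condition, applied at v).
(A) Lp ⊃ LLp (axiom 4) characterises the transitive frames. Every such R is transitive — valid.
(B) p ⊃ Lp (equivalent to ◇p→p) corresponds to R being a subset of the identity. Such an R need not be a subset of the identity, so not valid.
(C) MLp ⊃ Lp is the dual of axiom 5, which corresponds to the euclidean property. Every such R is euclidean — valid.
(D) p ⊃ Mp (the dual of axiom T) characterises the reflexive frames. Such an R need not be reflexive — not valid.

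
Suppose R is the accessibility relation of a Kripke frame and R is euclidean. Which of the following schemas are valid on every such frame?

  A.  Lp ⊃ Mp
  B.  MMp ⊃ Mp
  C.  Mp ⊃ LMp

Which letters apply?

C

(A) axiom D: valid iff R is serial. Such an R need not be serial — not valid.
(B) MMp ⊃ Mp is the dual of axiom 4, which corresponds to transitivity. Such an R need not be transitive — not valid.
(C) Mp ⊃ LMp is axiom 5, which corresponds to the euclidean property. Every such R is euclidean — valid.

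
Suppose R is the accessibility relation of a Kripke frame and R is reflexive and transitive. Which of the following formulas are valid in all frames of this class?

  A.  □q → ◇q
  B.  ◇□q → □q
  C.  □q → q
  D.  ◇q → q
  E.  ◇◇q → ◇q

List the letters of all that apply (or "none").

A, C, E

Reflexive relations are serial.
(A) □q → ◇q (axiom D) characterises the serial frames. Every such R is serial — valid.
(B) ◇□q → □q is the dual of axiom 5, which corresponds to the euclidean property. Such an R need not be euclidean — not valid.
(C) axiom T: valid iff R is reflexive. Every such R is reflexive — valid.
(D) ◇q → q is valid only on frames where every R-edge is a self-loop. Such an R need not be a subset of the identity — not valid.
(E) ◇◇q → ◇q (the dual of axiom 4) characterises the transitive frames. Every such R is transitive — valid.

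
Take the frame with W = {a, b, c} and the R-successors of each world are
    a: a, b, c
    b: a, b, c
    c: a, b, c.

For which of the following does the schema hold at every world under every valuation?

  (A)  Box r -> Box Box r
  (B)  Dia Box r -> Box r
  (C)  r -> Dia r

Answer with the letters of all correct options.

A, B, C

R is reflexive: each world relates to itself.
R is transitive: R is closed under composition.
R is euclidean: any two R-successors of the same world are R-related.
(A) axiom 4: valid iff R is transitive. R is transitive — valid.
(B) Dia Box r -> Box r is the dual of axiom 5; it is valid on a frame exactly when R is euclidean. R is euclidean, so valid.
(C) r -> Dia r (the dual of axiom T) characterises the reflexive frames. R is reflexive — valid.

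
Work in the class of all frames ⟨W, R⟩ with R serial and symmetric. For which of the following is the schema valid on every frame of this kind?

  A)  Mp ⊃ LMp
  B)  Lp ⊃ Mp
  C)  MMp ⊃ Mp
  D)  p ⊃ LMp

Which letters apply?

B, D

(A) Mp ⊃ LMp is axiom 5, which corresponds to the euclidean property. Such an R need not be euclidean — not valid.
(B) Lp ⊃ Mp is axiom D, which corresponds to seriality. Every such R is serial — valid.
(C) MMp ⊃ Mp is the dual of axiom 4; it is valid on a frame exactly when R is transitive. Such an R need not be transitive, so not valid.
(D) p ⊃ LMp is axiom B, which corresponds to symmetry. Every such R is symmetric — valid.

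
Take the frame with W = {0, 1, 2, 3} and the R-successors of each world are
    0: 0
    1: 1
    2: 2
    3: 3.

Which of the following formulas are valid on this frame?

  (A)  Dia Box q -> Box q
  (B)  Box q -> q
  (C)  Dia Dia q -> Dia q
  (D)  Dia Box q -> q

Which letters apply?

R is reflexive: each world relates to itself.
R is symmetric: every R-edge is matched by its reverse.
R is transitive: R is closed under composition.
R is euclidean: any two R-successors of the same world are R-related.
(A) the dual of axiom 5: valid iff R is euclidean. R is euclidean — valid.
(B) Box q -> q is axiom T, which corresponds to reflexivity. R is reflexive — valid.
(C) Dia Dia q -> Dia q is the dual of axiom 4, which corresponds to transitivity. R is transitive — valid.
(D) the dual of axiom B: valid iff R is symmetric. R is symmetric — valid.

A, B, C, D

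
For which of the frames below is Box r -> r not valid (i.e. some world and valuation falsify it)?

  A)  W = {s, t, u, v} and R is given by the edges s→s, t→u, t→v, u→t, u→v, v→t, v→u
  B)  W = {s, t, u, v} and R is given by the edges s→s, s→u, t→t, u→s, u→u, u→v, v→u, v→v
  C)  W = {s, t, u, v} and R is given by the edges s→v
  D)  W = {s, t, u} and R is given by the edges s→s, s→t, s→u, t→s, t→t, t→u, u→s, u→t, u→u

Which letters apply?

The schema Box r -> r is axiom T; it is valid on a frame iff R is reflexive.
(A) R is not reflexive (not t R t), so the schema fails here.
(B) R is reflexive (each world relates to itself), so the schema is valid here.
(C) R is not reflexive (not s R s), so the schema fails here.
(D) R is reflexive (each world relates to itself), so the schema is valid here.

A, C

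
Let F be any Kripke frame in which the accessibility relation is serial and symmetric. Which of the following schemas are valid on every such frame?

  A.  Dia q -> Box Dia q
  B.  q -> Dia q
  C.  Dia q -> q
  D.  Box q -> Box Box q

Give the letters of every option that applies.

none

(A) axiom 5: valid iff R is euclidean. Such an R need not be euclidean — not valid.
(B) q -> Dia q (the dual of axiom T) characterises the reflexive frames. Such an R need not be reflexive — not valid.
(C) Dia q -> q is valid only on frames where every R-edge is a self-loop. Such an R need not be a subset of the identity — not valid.
(D) Box q -> Box Box q (axiom 4) characterises the transitive frames. Such an R need not be transitive — not valid.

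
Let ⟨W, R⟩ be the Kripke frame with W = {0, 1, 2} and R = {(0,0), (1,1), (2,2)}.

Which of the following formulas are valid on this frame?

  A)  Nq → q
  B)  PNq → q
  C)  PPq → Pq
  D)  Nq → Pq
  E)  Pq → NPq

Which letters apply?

R is reflexive: each world relates to itself.
R is symmetric: every R-edge is matched by its reverse.
R is transitive: R is closed under composition.
R is euclidean: any two R-successors of the same world are R-related.
R is serial: every world has an R-successor.
(A) Nq → q is axiom T, which corresponds to reflexivity. R is reflexive — valid.
(B) PNq → q is the dual of axiom B; it is valid on a frame exactly when R is symmetric. R is symmetric, so valid.
(C) PPq → Pq is the dual of axiom 4, which corresponds to transitivity. R is transitive — valid.
(D) Nq → Pq (axiom D) characterises the serial frames. R is serial — valid.
(E) axiom 5: valid iff R is euclidean. R is euclidean — valid.

A, B, C, D, E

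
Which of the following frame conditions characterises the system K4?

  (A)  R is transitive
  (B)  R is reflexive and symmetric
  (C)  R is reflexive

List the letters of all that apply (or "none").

(A) K4 is sound and complete for exactly this class.
(B) this class determines B (= KTB), not K4.
(C) this class determines T (= KT), not K4.

A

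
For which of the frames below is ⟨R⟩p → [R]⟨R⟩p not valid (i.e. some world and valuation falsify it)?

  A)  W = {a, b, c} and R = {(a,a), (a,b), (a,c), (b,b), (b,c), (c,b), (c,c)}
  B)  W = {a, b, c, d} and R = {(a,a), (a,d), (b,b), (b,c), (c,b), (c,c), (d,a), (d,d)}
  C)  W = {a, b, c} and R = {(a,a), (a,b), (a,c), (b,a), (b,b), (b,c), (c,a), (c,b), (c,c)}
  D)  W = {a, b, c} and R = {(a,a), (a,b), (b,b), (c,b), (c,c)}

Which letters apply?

The schema ⟨R⟩p → [R]⟨R⟩p is axiom 5; it is valid on a frame iff R is euclidean.
(A) R is not euclidean (a R b and a R a but not b R a), so the schema fails here.
(B) R is euclidean (any two R-successors of the same world are R-related), so the schema is valid here.
(C) R is euclidean (any two R-successors of the same world are R-related), so the schema is valid here.
(D) R is not euclidean (a R b and a R a but not b R a), so the schema fails here.

A, D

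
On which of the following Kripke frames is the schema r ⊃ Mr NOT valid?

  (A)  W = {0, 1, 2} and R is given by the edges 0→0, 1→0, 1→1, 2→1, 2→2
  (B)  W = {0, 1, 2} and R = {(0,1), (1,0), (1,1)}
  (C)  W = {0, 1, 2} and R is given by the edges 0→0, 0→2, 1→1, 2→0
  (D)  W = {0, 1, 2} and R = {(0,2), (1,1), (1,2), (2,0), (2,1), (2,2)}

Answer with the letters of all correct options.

The schema r ⊃ Mr is the dual of axiom T; it is valid on a frame iff R is reflexive.
(A) R is reflexive (each world relates to itself), so the schema is valid here.
(B) R is not reflexive (not 0 R 0), so the schema fails here.
(C) R is not reflexive (not 2 R 2), so the schema fails here.
(D) R is not reflexive (not 0 R 0), so the schema fails here.

B, C, D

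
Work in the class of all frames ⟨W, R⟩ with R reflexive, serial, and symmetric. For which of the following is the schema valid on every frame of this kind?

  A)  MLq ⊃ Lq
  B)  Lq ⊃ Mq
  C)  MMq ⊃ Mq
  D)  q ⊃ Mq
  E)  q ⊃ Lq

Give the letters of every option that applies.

B, D

(A) MLq ⊃ Lq is the dual of axiom 5, which corresponds to the euclidean property. Such an R need not be euclidean — not valid.
(B) Lq ⊃ Mq is axiom D; it is valid on a frame exactly when R is serial. Every such R is serial, so valid.
(C) the dual of axiom 4: valid iff R is transitive. Such an R need not be transitive — not valid.
(D) q ⊃ Mq (the dual of axiom T) characterises the reflexive frames. Every such R is reflexive — valid.
(E) q ⊃ Lq (equivalent to ◇p→p) corresponds to R being a subset of the identity. Such an R need not be a subset of the identity, so not valid.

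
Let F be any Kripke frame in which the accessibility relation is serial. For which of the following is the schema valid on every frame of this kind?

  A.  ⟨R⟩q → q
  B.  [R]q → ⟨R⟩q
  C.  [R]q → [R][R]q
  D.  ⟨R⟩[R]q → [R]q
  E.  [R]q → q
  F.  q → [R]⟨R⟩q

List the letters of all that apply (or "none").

B

(A) ⟨R⟩q → q (the converse of T) corresponds to R being a subset of the identity. Such an R need not be a subset of the identity, so not valid.
(B) [R]q → ⟨R⟩q (axiom D) characterises the serial frames. Every such R is serial — valid.
(C) [R]q → [R][R]q (axiom 4) characterises the transitive frames. Such an R need not be transitive — not valid.
(D) the dual of axiom 5: valid iff R is euclidean. Such an R need not be euclidean — not valid.
(E) axiom T: valid iff R is reflexive. Such an R need not be reflexive — not valid.
(F) axiom B: valid iff R is symmetric. Such an R need not be symmetric — not valid.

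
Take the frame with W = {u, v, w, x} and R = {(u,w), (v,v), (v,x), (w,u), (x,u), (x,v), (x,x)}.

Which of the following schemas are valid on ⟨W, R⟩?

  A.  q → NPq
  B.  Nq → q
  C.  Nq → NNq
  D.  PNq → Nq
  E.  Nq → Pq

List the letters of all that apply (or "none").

E

R is not reflexive: not u R u.
R is not symmetric: x R u but not u R x.
R is not transitive: u R w and w R u but not u R u.
R is not euclidean: x R u and x R v but not u R v.
R is serial: every world has an R-successor.
(A) q → NPq (axiom B) characterises the symmetric frames. R is not symmetric — not valid.
(B) Nq → q is axiom T; it is valid on a frame exactly when R is reflexive. R is not reflexive, so not valid.
(C) Nq → NNq is axiom 4; it is valid on a frame exactly when R is transitive. R is not transitive, so not valid.
(D) the dual of axiom 5: valid iff R is euclidean. R is not euclidean — not valid.
(E) Nq → Pq is axiom D; it is valid on a frame exactly when R is serial. R is serial, so valid.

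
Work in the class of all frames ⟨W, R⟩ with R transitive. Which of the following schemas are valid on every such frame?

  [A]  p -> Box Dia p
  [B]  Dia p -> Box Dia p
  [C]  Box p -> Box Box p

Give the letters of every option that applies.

C

(A) p -> Box Dia p (axiom B) characterises the symmetric frames. Such an R need not be symmetric — not valid.
(B) axiom 5: valid iff R is euclidean. Such an R need not be euclidean — not valid.
(C) axiom 4: valid iff R is transitive. Every such R is transitive — valid.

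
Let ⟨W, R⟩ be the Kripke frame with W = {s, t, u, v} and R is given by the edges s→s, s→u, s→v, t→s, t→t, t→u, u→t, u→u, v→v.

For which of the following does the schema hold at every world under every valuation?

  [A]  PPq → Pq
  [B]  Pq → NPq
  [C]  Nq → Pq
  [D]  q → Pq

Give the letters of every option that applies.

C, D

R is reflexive: each world relates to itself.
R is not transitive: s R u and u R t but not s R t.
R is not euclidean: s R u and s R s but not u R s.
R is serial: every world has an R-successor.
(A) PPq → Pq is the dual of axiom 4, which corresponds to transitivity. R is not transitive — not valid.
(B) axiom 5: valid iff R is euclidean. R is not euclidean — not valid.
(C) axiom D: valid iff R is serial. R is serial — valid.
(D) q → Pq (the dual of axiom T) characterises the reflexive frames. R is reflexive — valid.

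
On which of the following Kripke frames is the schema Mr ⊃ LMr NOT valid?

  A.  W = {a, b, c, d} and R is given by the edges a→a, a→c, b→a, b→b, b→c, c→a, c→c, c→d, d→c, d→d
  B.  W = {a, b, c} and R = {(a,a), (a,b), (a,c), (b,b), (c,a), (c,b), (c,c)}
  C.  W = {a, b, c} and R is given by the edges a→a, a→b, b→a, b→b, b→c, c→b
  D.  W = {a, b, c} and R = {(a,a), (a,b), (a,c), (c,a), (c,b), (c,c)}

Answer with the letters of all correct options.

A, B, C, D

The schema Mr ⊃ LMr is axiom 5; it is valid on a frame iff R is euclidean.
(A) R is not euclidean (b R a and b R b but not a R b), so the schema fails here.
(B) R is not euclidean (a R b and a R a but not b R a), so the schema fails here.
(C) R is not euclidean (b R a and b R c but not a R c), so the schema fails here.
(D) R is not euclidean (a R b and a R a but not b R a), so the schema fails here.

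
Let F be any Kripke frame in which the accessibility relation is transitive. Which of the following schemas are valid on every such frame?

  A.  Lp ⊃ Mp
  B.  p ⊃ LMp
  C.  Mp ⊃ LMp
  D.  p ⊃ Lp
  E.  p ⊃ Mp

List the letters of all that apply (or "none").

none

(A) Lp ⊃ Mp is axiom D, which corresponds to seriality. Such an R need not be serial — not valid.
(B) axiom B: valid iff R is symmetric. Such an R need not be symmetric — not valid.
(C) axiom 5: valid iff R is euclidean. Such an R need not be euclidean — not valid.
(D) p ⊃ Lp (equivalent to ◇p→p) corresponds to R being a subset of the identity. Such an R need not be a subset of the identity, so not valid.
(E) the dual of axiom T: valid iff R is reflexive. Such an R need not be reflexive — not valid.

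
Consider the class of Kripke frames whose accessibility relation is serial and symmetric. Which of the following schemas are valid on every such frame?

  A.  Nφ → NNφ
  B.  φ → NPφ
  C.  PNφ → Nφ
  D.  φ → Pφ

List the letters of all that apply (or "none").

(A) Nφ → NNφ (axiom 4) characterises the transitive frames. Such an R need not be transitive — not valid.
(B) φ → NPφ is axiom B, which corresponds to symmetry. Every such R is symmetric — valid.
(C) PNφ → Nφ (the dual of axiom 5) characterises the euclidean frames. Such an R need not be euclidean — not valid.
(D) φ → Pφ is the dual of axiom T, which corresponds to reflexivity. Such an R need not be reflexive — not valid.

B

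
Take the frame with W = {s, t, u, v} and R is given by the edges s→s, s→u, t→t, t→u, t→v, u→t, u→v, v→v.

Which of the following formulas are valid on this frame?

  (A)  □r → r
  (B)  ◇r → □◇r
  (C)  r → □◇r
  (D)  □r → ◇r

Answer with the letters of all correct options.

R is not reflexive: not u R u.
R is not symmetric: s R u but not u R s.
R is not euclidean: s R u and s R s but not u R s.
R is serial: every world has an R-successor.
(A) □r → r (axiom T) characterises the reflexive frames. R is not reflexive — not valid.
(B) ◇r → □◇r (axiom 5) characterises the euclidean frames. R is not euclidean — not valid.
(C) axiom B: valid iff R is symmetric. R is not symmetric — not valid.
(D) axiom D: valid iff R is serial. R is serial — valid.

D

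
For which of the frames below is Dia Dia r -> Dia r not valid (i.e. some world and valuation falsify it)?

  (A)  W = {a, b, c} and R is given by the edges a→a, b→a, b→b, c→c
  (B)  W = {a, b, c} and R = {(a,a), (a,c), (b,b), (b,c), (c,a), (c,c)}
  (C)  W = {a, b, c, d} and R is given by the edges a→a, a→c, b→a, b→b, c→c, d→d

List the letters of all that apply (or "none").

The schema Dia Dia r -> Dia r is the dual of axiom 4; it is valid on a frame iff R is transitive.
(A) R is transitive (R is closed under composition), so the schema is valid here.
(B) R is not transitive (b R c and c R a but not b R a), so the schema fails here.
(C) R is not transitive (b R a and a R c but not b R c), so the schema fails here.

B, C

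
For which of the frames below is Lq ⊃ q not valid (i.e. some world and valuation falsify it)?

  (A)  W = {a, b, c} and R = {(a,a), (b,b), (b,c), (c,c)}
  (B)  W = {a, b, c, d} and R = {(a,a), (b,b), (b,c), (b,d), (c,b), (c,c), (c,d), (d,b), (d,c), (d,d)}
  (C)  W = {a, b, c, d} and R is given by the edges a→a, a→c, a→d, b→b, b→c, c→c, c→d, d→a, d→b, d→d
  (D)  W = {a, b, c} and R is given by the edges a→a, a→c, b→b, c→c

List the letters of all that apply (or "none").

none

The schema Lq ⊃ q is axiom T; it is valid on a frame iff R is reflexive.
(A) R is reflexive (each world relates to itself), so the schema is valid here.
(B) R is reflexive (each world relates to itself), so the schema is valid here.
(C) R is reflexive (each world relates to itself), so the schema is valid here.
(D) R is reflexive (each world relates to itself), so the schema is valid here.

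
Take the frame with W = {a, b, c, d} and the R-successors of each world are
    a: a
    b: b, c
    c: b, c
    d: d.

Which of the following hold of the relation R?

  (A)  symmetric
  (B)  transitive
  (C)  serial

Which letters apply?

(A) symmetric: every R-edge is matched by its reverse.
(B) transitive: R is closed under composition.
(C) serial: every world has an R-successor.

A, B, C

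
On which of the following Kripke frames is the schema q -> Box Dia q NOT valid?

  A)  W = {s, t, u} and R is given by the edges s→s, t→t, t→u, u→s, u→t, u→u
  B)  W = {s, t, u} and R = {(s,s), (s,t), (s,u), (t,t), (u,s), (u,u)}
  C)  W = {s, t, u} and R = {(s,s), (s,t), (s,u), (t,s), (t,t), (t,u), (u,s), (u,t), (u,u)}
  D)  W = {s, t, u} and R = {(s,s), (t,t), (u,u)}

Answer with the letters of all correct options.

A, B

The schema q -> Box Dia q is axiom B; it is valid on a frame iff R is symmetric.
(A) R is not symmetric (u R s but not s R u), so the schema fails here.
(B) R is not symmetric (s R t but not t R s), so the schema fails here.
(C) R is symmetric (every R-edge is matched by its reverse), so the schema is valid here.
(D) R is symmetric (every R-edge is matched by its reverse), so the schema is valid here.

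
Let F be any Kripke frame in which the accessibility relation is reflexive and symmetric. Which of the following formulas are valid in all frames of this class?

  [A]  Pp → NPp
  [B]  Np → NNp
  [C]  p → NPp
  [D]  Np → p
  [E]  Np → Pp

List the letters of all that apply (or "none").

C, D, E

Reflexive relations are serial.
(A) axiom 5: valid iff R is euclidean. Such an R need not be euclidean — not valid.
(B) Np → NNp (axiom 4) characterises the transitive frames. Such an R need not be transitive — not valid.
(C) p → NPp (axiom B) characterises the symmetric frames. Every such R is symmetric — valid.
(D) Np → p is axiom T, which corresponds to reflexivity. Every such R is reflexive — valid.
(E) axiom D: valid iff R is serial. Every such R is serial — valid.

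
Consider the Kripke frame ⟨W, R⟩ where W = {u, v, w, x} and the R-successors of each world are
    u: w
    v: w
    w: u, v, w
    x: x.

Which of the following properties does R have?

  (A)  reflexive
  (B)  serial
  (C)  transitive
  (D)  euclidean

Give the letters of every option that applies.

(A) not reflexive: not u R u.
(B) serial: every world has an R-successor.
(C) not transitive: u R w and w R u but not u R u.
(D) not euclidean: w R u and w R v but not u R v.

B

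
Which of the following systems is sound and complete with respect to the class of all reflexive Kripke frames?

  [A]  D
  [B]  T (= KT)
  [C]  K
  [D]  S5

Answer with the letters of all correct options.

B

(A) D is determined by the class of serial frames.
(B) T (= KT) is determined by exactly this class.
(C) K is determined by the class of arbitrary frames.
(D) S5 is determined by the class of reflexive, symmetric, and transitive frames.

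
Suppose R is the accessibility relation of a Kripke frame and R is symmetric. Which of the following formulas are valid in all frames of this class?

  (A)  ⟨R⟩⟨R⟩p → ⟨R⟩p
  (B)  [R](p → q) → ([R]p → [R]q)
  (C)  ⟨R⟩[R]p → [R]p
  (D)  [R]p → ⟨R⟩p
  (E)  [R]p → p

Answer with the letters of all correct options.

B

(A) ⟨R⟩⟨R⟩p → ⟨R⟩p (the dual of axiom 4) characterises the transitive frames. Such an R need not be transitive — not valid.
(B) [R](p → q) → ([R]p → [R]q) is axiom K, valid on every Kripke frame — valid.
(C) ⟨R⟩[R]p → [R]p is the dual of axiom 5; it is valid on a frame exactly when R is euclidean. Such an R need not be euclidean, so not valid.
(D) axiom D: valid iff R is serial. Such an R need not be serial — not valid.
(E) [R]p → p is axiom T; it is valid on a frame exactly when R is reflexive. Such an R need not be reflexive, so not valid.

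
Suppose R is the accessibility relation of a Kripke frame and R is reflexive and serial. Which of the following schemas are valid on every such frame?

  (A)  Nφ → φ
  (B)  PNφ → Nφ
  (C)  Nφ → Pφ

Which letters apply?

(A) axiom T: valid iff R is reflexive. Every such R is reflexive — valid.
(B) the dual of axiom 5: valid iff R is euclidean. Such an R need not be euclidean — not valid.
(C) Nφ → Pφ (axiom D) characterises the serial frames. Every such R is serial — valid.

A, C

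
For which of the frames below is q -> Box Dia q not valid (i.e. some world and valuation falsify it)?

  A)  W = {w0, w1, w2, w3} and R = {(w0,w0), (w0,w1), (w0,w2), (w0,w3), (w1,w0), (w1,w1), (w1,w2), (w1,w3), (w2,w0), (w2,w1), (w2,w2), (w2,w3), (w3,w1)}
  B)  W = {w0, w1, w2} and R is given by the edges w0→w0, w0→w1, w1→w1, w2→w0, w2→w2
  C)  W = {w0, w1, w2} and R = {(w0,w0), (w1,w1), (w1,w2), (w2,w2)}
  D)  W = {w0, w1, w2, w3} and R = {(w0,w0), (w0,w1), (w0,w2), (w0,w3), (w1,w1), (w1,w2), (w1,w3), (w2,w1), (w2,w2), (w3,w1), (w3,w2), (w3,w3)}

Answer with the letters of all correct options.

The schema q -> Box Dia q is axiom B; it is valid on a frame iff R is symmetric.
(A) R is not symmetric (w0 R w3 but not w3 R w0), so the schema fails here.
(B) R is not symmetric (w0 R w1 but not w1 R w0), so the schema fails here.
(C) R is not symmetric (w1 R w2 but not w2 R w1), so the schema fails here.
(D) R is not symmetric (w0 R w1 but not w1 R w0), so the schema fails here.

A, B, C, D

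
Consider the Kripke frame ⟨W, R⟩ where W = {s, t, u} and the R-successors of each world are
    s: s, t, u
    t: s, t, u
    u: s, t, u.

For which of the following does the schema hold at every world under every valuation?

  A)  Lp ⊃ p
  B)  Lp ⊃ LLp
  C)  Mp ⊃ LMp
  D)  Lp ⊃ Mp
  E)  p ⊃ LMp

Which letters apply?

R is reflexive: each world relates to itself.
R is symmetric: every R-edge is matched by its reverse.
R is transitive: R is closed under composition.
R is euclidean: any two R-successors of the same world are R-related.
R is serial: every world has an R-successor.
(A) Lp ⊃ p is axiom T; it is valid on a frame exactly when R is reflexive. R is reflexive, so valid.
(B) axiom 4: valid iff R is transitive. R is transitive — valid.
(C) Mp ⊃ LMp is axiom 5; it is valid on a frame exactly when R is euclidean. R is euclidean, so valid.
(D) Lp ⊃ Mp is axiom D, which corresponds to seriality. R is serial — valid.
(E) p ⊃ LMp is axiom B; it is valid on a frame exactly when R is symmetric. R is symmetric, so valid.

A, B, C, D, E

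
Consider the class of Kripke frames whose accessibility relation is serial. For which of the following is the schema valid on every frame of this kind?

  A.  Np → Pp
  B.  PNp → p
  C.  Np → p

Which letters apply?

A

(A) Np → Pp is axiom D; it is valid on a frame exactly when R is serial. Every such R is serial, so valid.
(B) PNp → p is the dual of axiom B, which corresponds to symmetry. Such an R need not be symmetric — not valid.
(C) Np → p (axiom T) characterises the reflexive frames. Such an R need not be reflexive — not valid.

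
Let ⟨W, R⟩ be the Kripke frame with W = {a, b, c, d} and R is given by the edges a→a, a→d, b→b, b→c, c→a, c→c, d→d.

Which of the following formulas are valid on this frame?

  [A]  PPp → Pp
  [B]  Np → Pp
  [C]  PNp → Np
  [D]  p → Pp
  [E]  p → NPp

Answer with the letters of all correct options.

R is reflexive: each world relates to itself.
R is not symmetric: a R d but not d R a.
R is not transitive: b R c and c R a but not b R a.
R is not euclidean: a R d and a R a but not d R a.
R is serial: every world has an R-successor.
(A) PPp → Pp is the dual of axiom 4; it is valid on a frame exactly when R is transitive. R is not transitive, so not valid.
(B) Np → Pp is axiom D; it is valid on a frame exactly when R is serial. R is serial, so valid.
(C) PNp → Np is the dual of axiom 5, which corresponds to the euclidean property. R is not euclidean — not valid.
(D) p → Pp is the dual of axiom T; it is valid on a frame exactly when R is reflexive. R is reflexive, so valid.
(E) p → NPp is axiom B, which corresponds to symmetry. R is not symmetric — not valid.

B, D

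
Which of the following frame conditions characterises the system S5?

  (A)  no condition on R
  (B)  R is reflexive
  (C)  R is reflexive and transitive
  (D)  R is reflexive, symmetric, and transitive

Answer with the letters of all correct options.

D

(A) this class determines K, not S5.
(B) this class determines T (= KT), not S5.
(C) this class determines S4, not S5.
(D) S5 is sound and complete for exactly this class.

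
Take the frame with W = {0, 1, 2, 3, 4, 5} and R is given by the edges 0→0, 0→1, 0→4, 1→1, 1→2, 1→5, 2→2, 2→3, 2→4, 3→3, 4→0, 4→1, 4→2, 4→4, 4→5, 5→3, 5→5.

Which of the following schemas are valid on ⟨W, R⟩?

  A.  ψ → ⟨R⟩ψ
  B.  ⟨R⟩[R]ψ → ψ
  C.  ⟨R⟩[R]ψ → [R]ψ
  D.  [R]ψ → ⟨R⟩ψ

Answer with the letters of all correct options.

A, D

R is reflexive: each world relates to itself.
R is not symmetric: 0 R 1 but not 1 R 0.
R is not euclidean: 0 R 1 and 0 R 0 but not 1 R 0.
R is serial: every world has an R-successor.
(A) ψ → ⟨R⟩ψ is the dual of axiom T, which corresponds to reflexivity. R is reflexive — valid.
(B) ⟨R⟩[R]ψ → ψ (the dual of axiom B) characterises the symmetric frames. R is not symmetric — not valid.
(C) the dual of axiom 5: valid iff R is euclidean. R is not euclidean — not valid.
(D) [R]ψ → ⟨R⟩ψ is axiom D, which corresponds to seriality. R is serial — valid.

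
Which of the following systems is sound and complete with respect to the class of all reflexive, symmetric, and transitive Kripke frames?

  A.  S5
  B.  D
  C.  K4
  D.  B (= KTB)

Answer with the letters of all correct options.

A

(A) S5 is determined by exactly this class.
(B) D is determined by the class of serial frames.
(C) K4 is determined by the class of transitive frames.
(D) B (= KTB) is determined by the class of reflexive and symmetric frames.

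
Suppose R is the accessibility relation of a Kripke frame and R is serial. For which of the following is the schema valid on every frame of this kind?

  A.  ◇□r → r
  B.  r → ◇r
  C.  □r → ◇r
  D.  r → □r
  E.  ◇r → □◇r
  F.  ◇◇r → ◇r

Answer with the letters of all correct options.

(A) ◇□r → r is the dual of axiom B, which corresponds to symmetry. Such an R need not be symmetric — not valid.
(B) the dual of axiom T: valid iff R is reflexive. Such an R need not be reflexive — not valid.
(C) axiom D: valid iff R is serial. Every such R is serial — valid.
(D) r → □r is valid only on frames where every R-edge is a self-loop. Such an R need not be a subset of the identity — not valid.
(E) ◇r → □◇r is axiom 5, which corresponds to the euclidean property. Such an R need not be euclidean — not valid.
(F) ◇◇r → ◇r is the dual of axiom 4, which corresponds to transitivity. Such an R need not be transitive — not valid.

C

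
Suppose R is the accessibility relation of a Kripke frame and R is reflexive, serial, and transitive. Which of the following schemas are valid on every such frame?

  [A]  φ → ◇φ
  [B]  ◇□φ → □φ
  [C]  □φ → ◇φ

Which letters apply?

(A) φ → ◇φ is the dual of axiom T, which corresponds to reflexivity. Every such R is reflexive — valid.
(B) ◇□φ → □φ (the dual of axiom 5) characterises the euclidean frames. Such an R need not be euclidean — not valid.
(C) □φ → ◇φ is axiom D, which corresponds to seriality. Every such R is serial — valid.

A, C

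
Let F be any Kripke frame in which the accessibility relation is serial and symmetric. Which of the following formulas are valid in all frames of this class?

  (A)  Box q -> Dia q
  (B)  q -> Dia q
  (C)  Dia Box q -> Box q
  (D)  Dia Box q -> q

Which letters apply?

(A) axiom D: valid iff R is serial. Every such R is serial — valid.
(B) q -> Dia q is the dual of axiom T; it is valid on a frame exactly when R is reflexive. Such an R need not be reflexive, so not valid.
(C) Dia Box q -> Box q is the dual of axiom 5, which corresponds to the euclidean property. Such an R need not be euclidean — not valid.
(D) Dia Box q -> q (the dual of axiom B) characterises the symmetric frames. Every such R is symmetric — valid.

A, D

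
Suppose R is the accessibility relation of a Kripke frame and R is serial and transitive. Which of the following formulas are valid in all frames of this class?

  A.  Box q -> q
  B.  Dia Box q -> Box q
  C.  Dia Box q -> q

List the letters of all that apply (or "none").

(A) Box q -> q is axiom T; it is valid on a frame exactly when R is reflexive. Such an R need not be reflexive, so not valid.
(B) the dual of axiom 5: valid iff R is euclidean. Such an R need not be euclidean — not valid.
(C) the dual of axiom B: valid iff R is symmetric. Such an R need not be symmetric — not valid.

none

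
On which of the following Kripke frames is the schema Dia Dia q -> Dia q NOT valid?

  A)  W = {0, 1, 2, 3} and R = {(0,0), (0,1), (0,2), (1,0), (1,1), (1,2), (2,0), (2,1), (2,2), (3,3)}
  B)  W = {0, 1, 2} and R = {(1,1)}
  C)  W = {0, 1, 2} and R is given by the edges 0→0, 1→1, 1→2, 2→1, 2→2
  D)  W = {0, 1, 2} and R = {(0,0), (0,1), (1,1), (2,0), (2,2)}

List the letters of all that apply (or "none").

The schema Dia Dia q -> Dia q is the dual of axiom 4; it is valid on a frame iff R is transitive.
(A) R is transitive (R is closed under composition), so the schema is valid here.
(B) R is transitive (R is closed under composition), so the schema is valid here.
(C) R is transitive (R is closed under composition), so the schema is valid here.
(D) R is not transitive (2 R 0 and 0 R 1 but not 2 R 1), so the schema fails here.

D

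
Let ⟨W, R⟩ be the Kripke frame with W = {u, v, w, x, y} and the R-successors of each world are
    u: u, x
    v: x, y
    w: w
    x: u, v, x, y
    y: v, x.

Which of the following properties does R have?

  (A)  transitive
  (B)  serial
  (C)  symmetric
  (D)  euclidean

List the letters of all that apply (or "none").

(A) not transitive: u R x and x R v but not u R v.
(B) serial: every world has an R-successor.
(C) symmetric: every R-edge is matched by its reverse.
(D) not euclidean: x R u and x R v but not u R v.

B, C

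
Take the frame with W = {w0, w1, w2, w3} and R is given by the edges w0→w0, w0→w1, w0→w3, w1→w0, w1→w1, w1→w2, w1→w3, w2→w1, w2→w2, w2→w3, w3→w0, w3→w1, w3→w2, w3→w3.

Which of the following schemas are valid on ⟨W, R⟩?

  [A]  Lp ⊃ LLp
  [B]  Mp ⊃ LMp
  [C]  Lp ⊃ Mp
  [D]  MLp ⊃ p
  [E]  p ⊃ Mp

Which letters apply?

R is reflexive: each world relates to itself.
R is symmetric: every R-edge is matched by its reverse.
R is not transitive: w0 R w1 and w1 R w2 but not w0 R w2.
R is not euclidean: w1 R w0 and w1 R w2 but not w0 R w2.
R is serial: every world has an R-successor.
(A) axiom 4: valid iff R is transitive. R is not transitive — not valid.
(B) Mp ⊃ LMp (axiom 5) characterises the euclidean frames. R is not euclidean — not valid.
(C) Lp ⊃ Mp is axiom D; it is valid on a frame exactly when R is serial. R is serial, so valid.
(D) the dual of axiom B: valid iff R is symmetric. R is symmetric — valid.
(E) p ⊃ Mp (the dual of axiom T) characterises the reflexive frames. R is reflexive — valid.

C, D, E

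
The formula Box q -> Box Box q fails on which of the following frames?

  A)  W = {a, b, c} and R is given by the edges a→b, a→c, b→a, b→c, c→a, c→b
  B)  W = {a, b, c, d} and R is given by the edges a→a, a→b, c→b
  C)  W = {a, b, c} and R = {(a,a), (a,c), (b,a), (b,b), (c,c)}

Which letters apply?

A, C

The schema Box q -> Box Box q is axiom 4; it is valid on a frame iff R is transitive.
(A) R is not transitive (a R b and b R a but not a R a), so the schema fails here.
(B) R is transitive (R is closed under composition), so the schema is valid here.
(C) R is not transitive (b R a and a R c but not b R c), so the schema fails here.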